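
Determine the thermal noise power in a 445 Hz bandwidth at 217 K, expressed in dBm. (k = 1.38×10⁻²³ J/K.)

P_n = kTB = 1.38×10⁻²³ × 217 × 4.45×10² = 1.33×10⁻¹⁸ W
In dBm: 10 log₁₀(1.33×10⁻¹⁸ / 10⁻³) = −148.8 dBm

−148.8 dBm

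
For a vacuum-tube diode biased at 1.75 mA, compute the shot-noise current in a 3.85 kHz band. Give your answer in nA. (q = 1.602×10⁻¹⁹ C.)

I_n = √(2qI·B)
2qI·B = 2 × 1.602×10⁻¹⁹ × 1.75×10⁻³ × 3.85×10³ = 2.16×10⁻¹⁸ A²
I_n = √(2.16×10⁻¹⁸) = 1.47×10⁻⁹ A = 1.47 nA

1.47 nA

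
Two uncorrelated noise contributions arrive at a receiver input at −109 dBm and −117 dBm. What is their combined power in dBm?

−108.4 dBm

Convert to linear, add, convert back:
P₁ = 1.26×10⁻¹⁴ W, P₂ = 2.00×10⁻¹⁵ W
P_tot = 1.46×10⁻¹⁴ W → 10 log₁₀(P_tot / 10⁻³) = −108.4 dBm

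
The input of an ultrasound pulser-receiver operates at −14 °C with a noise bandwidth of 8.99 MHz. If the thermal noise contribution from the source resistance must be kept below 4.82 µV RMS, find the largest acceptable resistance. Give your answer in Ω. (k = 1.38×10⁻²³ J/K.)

T = −14 °C + 273.15 = 259.15 K
Johnson–Nyquist: V_n = √(4kTRB) ⇒ R = V_n² / (4kTB)
4kTB = 4 × 1.38×10⁻²³ × 259.15 × 8.99×10⁶ = 1.29×10⁻¹³
R = (4.82×10⁻⁶)² / 1.29×10⁻¹³ = 1.81×10² Ω = 181 Ω

181 Ω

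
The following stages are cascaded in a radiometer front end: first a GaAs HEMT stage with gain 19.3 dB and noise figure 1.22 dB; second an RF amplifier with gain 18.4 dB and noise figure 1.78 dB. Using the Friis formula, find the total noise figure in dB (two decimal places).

Convert to linear (a loss of L dB is a gain of −L dB): F_i = 10^(NF_i/10), G_i = 10^(G_i,dB/10)
  Stage 1: F_1 = 10^(1.22/10) = 1.324, G_1 = 10^(19.3/10) = 85.11
  Stage 2: F_2 = 10^(1.78/10) = 1.507, G_2 = 10^(18.4/10) = 69.18
Friis cascade:
  F = 1.324 + (1.507 − 1)/85.11 = 1.330
NF = 10 log₁₀(1.330) = 1.24 dB

1.24 dB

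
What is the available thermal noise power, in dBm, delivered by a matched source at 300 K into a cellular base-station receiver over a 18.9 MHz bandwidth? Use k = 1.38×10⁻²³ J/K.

−101.1 dBm

P_n = kTB = 1.38×10⁻²³ × 300 × 1.89×10⁷ = 7.82×10⁻¹⁴ W
In dBm: 10 log₁₀(7.82×10⁻¹⁴ / 10⁻³) = −101.1 dBm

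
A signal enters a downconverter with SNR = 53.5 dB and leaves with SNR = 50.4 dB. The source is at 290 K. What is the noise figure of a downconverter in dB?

NF (dB) = SNR_in(dB) − SNR_out(dB) when the source is at T₀
NF = 53.5 − 50.4 = 3.1 dB

3.1 dB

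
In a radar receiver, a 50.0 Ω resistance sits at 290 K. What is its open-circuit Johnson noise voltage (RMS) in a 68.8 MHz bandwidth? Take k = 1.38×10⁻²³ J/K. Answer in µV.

V_n = √(4kTRB)
4kTRB = 4 × 1.38×10⁻²³ × 290 × 5.00×10¹ × 6.88×10⁷ = 5.51×10⁻¹¹ V²
V_n = √(5.51×10⁻¹¹) = 7.42×10⁻⁶ V = 7.42 µV

7.42 µV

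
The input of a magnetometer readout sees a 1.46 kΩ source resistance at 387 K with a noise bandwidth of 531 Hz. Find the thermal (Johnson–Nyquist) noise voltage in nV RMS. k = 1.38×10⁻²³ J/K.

V_n = √(4kTRB)
4kTRB = 4 × 1.38×10⁻²³ × 387 × 1.46×10³ × 5.31×10² = 1.66×10⁻¹⁴ V²
V_n = √(1.66×10⁻¹⁴) = 1.29×10⁻⁷ V = 129 nV

129 nV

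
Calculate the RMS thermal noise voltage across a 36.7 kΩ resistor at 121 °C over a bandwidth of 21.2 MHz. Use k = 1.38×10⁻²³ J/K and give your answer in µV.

130 µV

T = 121 °C + 273.15 = 394.15 K
V_n = √(4kTRB)
4kTRB = 4 × 1.38×10⁻²³ × 394.15 × 3.67×10⁴ × 2.12×10⁷ = 1.69×10⁻⁸ V²
V_n = √(1.69×10⁻⁸) = 1.30×10⁻⁴ V = 130 µV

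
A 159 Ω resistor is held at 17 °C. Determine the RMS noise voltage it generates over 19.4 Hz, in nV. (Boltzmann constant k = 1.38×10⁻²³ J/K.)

T = 17 °C + 273.15 = 290.15 K
V_n = √(4kTRB)
4kTRB = 4 × 1.38×10⁻²³ × 290.15 × 1.59×10² × 1.94×10¹ = 4.94×10⁻¹⁷ V²
V_n = √(4.94×10⁻¹⁷) = 7.03×10⁻⁹ V = 7.03 nV

7.03 nV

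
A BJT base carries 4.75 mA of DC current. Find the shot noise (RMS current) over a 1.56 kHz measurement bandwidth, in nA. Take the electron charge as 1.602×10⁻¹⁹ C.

1.54 nA

I_n = √(2qI·B)
2qI·B = 2 × 1.602×10⁻¹⁹ × 4.75×10⁻³ × 1.56×10³ = 2.37×10⁻¹⁸ A²
I_n = √(2.37×10⁻¹⁸) = 1.54×10⁻⁹ A = 1.54 nA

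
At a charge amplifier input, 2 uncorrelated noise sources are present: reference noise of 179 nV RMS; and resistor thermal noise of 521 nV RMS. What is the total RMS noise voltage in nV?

551 nV

Uncorrelated sources add in power (mean-square): V_tot = √(ΣV_i²)
V_tot = √[(1.79×10⁻⁷)² + (5.21×10⁻⁷)²] = 5.51×10⁻⁷ V = 551 nV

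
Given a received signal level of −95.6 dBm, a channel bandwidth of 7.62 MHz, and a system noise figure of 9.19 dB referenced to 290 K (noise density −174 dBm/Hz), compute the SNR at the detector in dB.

Noise floor: N = −174 + 10 log₁₀(B) + NF
10 log₁₀(7.62×10⁶) = 68.82 dB
N = −174 + 68.82 + 9.19 = −95.99 dBm
SNR = P_sig − N = −95.6 − (−95.99) = 0.39 dB → 0.4 dB

0.4 dB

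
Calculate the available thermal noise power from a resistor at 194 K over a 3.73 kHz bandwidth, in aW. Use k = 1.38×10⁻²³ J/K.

P_n = kTB = 1.38×10⁻²³ × 194 × 3.73×10³ = 9.99×10⁻¹⁸ W = 9.99 aW

9.99 aW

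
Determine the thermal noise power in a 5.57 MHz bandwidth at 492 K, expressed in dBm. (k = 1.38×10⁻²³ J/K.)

P_n = kTB = 1.38×10⁻²³ × 492 × 5.57×10⁶ = 3.78×10⁻¹⁴ W
In dBm: 10 log₁₀(3.78×10⁻¹⁴ / 10⁻³) = −104.2 dBm

−104.2 dBm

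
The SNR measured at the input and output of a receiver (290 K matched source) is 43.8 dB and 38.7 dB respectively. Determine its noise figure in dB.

5.1 dB

NF (dB) = SNR_in(dB) − SNR_out(dB) when the source is at T₀
NF = 43.8 − 38.7 = 5.1 dB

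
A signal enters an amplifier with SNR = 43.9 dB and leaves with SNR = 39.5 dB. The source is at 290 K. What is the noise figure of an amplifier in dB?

4.4 dB

NF (dB) = SNR_in(dB) − SNR_out(dB) when the source is at T₀
NF = 43.9 − 39.5 = 4.4 dB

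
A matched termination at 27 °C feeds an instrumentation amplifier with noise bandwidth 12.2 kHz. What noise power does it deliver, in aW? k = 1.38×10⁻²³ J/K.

T = 27 °C + 273.15 = 300.15 K
P_n = kTB = 1.38×10⁻²³ × 300.15 × 1.22×10⁴ = 5.05×10⁻¹⁷ W = 50.5 aW

50.5 aW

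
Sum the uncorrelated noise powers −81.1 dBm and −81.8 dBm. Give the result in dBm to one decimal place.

Convert to linear, add, convert back:
P₁ = 7.76×10⁻¹² W, P₂ = 6.61×10⁻¹² W
P_tot = 1.44×10⁻¹¹ W → 10 log₁₀(P_tot / 10⁻³) = −78.4 dBm

−78.4 dBm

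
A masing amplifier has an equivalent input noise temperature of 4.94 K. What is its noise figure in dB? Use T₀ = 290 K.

F = 1 + T_e/T₀ = 1 + 4.94/290 = 1.01703
NF = 10 log₁₀(1.01703) = 0.073 dB

0.073 dB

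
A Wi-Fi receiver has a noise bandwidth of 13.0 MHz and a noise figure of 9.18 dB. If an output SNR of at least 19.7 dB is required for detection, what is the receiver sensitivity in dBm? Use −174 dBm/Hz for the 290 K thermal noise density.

Sensitivity = −174 + 10 log₁₀(B) + NF + SNR_min
= −174 + 71.14 + 9.18 + 19.7
= −73.98 dBm → −74.0 dBm

−74.0 dBm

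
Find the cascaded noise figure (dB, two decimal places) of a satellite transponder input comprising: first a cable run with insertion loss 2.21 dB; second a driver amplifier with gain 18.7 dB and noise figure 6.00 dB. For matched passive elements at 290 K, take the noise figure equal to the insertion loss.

Convert to linear (a loss of L dB is a gain of −L dB): F_i = 10^(NF_i/10), G_i = 10^(G_i,dB/10)
  Stage 1: F_1 = 10^(2.21/10) = 1.663, G_1 = 10^(−2.21/10) = 0.6012
  Stage 2: F_2 = 10^(6.00/10) = 3.981, G_2 = 10^(18.7/10) = 74.13
Friis cascade:
  F = 1.663 + (3.981 − 1)/0.6012 = 6.622
NF = 10 log₁₀(6.622) = 8.21 dB

8.21 dB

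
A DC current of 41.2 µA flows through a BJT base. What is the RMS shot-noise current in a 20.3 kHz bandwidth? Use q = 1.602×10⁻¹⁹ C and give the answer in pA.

I_n = √(2qI·B)
2qI·B = 2 × 1.602×10⁻¹⁹ × 4.12×10⁻⁵ × 2.03×10⁴ = 2.68×10⁻¹⁹ A²
I_n = √(2.68×10⁻¹⁹) = 5.18×10⁻¹⁰ A = 518 pA

518 pA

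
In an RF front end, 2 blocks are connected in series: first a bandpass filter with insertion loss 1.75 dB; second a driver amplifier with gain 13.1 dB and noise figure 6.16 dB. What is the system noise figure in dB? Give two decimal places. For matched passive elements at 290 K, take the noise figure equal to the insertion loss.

7.91 dB

Convert to linear (a loss of L dB is a gain of −L dB): F_i = 10^(NF_i/10), G_i = 10^(G_i,dB/10)
  Stage 1: F_1 = 10^(1.75/10) = 1.496, G_1 = 10^(−1.75/10) = 0.6683
  Stage 2: F_2 = 10^(6.16/10) = 4.130, G_2 = 10^(13.1/10) = 20.42
Friis cascade:
  F = 1.496 + (4.130 − 1)/0.6683 = 6.180
NF = 10 log₁₀(6.180) = 7.91 dB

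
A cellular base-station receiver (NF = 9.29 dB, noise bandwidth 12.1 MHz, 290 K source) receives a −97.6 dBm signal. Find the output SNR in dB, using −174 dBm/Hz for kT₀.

Noise floor: N = −174 + 10 log₁₀(B) + NF
10 log₁₀(1.21×10⁷) = 70.83 dB
N = −174 + 70.83 + 9.29 = −93.88 dBm
SNR = P_sig − N = −97.6 − (−93.88) = −3.72 dB → −3.7 dB

−3.7 dB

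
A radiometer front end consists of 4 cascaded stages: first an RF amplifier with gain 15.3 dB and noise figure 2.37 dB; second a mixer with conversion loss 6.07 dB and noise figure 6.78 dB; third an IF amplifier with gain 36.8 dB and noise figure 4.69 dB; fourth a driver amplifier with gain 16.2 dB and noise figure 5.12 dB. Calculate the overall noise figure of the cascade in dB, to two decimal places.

3.16 dB

Convert to linear (a loss of L dB is a gain of −L dB): F_i = 10^(NF_i/10), G_i = 10^(G_i,dB/10)
  Stage 1: F_1 = 10^(2.37/10) = 1.726, G_1 = 10^(15.3/10) = 33.88
  Stage 2: F_2 = 10^(6.78/10) = 4.764, G_2 = 10^(−6.07/10) = 0.2472
  Stage 3: F_3 = 10^(4.69/10) = 2.944, G_3 = 10^(36.8/10) = 4786
  Stage 4: F_4 = 10^(5.12/10) = 3.251, G_4 = 10^(16.2/10) = 41.69
Friis cascade:
  F = 1.726 + (4.764 − 1)/33.88 + (2.944 − 1)/8.375 + (3.251 − 1)/4.009×10⁴ = 2.069
NF = 10 log₁₀(2.069) = 3.16 dB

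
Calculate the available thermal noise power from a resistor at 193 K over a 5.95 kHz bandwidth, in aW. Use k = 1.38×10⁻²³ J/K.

P_n = kTB = 1.38×10⁻²³ × 193 × 5.95×10³ = 1.58×10⁻¹⁷ W = 15.8 aW

15.8 aW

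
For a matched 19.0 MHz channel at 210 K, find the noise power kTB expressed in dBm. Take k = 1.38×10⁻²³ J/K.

−102.6 dBm

P_n = kTB = 1.38×10⁻²³ × 210 × 1.90×10⁷ = 5.51×10⁻¹⁴ W
In dBm: 10 log₁₀(5.51×10⁻¹⁴ / 10⁻³) = −102.6 dBm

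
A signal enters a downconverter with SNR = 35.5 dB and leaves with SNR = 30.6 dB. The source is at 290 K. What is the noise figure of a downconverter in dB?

NF (dB) = SNR_in(dB) − SNR_out(dB) when the source is at T₀
NF = 35.5 − 30.6 = 4.9 dB

4.9 dB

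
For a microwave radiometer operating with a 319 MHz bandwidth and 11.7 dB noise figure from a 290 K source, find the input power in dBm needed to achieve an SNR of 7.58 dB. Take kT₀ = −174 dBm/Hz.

−69.7 dBm

Sensitivity = −174 + 10 log₁₀(B) + NF + SNR_min
= −174 + 85.04 + 11.7 + 7.58
= −69.68 dBm → −69.7 dBm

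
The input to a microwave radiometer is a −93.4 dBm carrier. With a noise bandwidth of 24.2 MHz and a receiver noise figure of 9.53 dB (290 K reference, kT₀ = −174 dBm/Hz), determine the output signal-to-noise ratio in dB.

−2.8 dB

Noise floor: N = −174 + 10 log₁₀(B) + NF
10 log₁₀(2.42×10⁷) = 73.84 dB
N = −174 + 73.84 + 9.53 = −90.63 dBm
SNR = P_sig − N = −93.4 − (−90.63) = −2.77 dB → −2.8 dB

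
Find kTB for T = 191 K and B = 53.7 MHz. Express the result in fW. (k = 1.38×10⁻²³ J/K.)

P_n = kTB = 1.38×10⁻²³ × 191 × 5.37×10⁷ = 1.42×10⁻¹³ W = 142 fW

142 fW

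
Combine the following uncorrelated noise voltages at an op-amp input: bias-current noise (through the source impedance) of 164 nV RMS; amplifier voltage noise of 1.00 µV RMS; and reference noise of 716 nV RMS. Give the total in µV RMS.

Uncorrelated sources add in power (mean-square): V_tot = √(ΣV_i²)
V_tot = √[(1.64×10⁻⁷)² + (1.00×10⁻⁶)² + (7.16×10⁻⁷)²] = 1.24×10⁻⁶ V = 1.24 µV

1.24 µV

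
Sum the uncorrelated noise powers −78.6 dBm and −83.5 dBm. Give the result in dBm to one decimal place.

−77.4 dBm

Convert to linear, add, convert back:
P₁ = 1.38×10⁻¹¹ W, P₂ = 4.47×10⁻¹² W
P_tot = 1.83×10⁻¹¹ W → 10 log₁₀(P_tot / 10⁻³) = −77.4 dBm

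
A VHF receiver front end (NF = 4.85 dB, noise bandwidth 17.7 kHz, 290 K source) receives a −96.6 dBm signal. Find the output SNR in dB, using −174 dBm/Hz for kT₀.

Noise floor: N = −174 + 10 log₁₀(B) + NF
10 log₁₀(1.77×10⁴) = 42.48 dB
N = −174 + 42.48 + 4.85 = −126.67 dBm
SNR = P_sig − N = −96.6 − (−126.67) = 30.07 dB → 30.1 dB

30.1 dB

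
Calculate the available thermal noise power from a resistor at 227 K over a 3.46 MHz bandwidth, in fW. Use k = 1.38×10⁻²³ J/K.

10.8 fW

P_n = kTB = 1.38×10⁻²³ × 227 × 3.46×10⁶ = 1.08×10⁻¹⁴ W = 10.8 fW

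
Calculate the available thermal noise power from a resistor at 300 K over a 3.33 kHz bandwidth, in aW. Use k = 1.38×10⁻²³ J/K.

13.8 aW

P_n = kTB = 1.38×10⁻²³ × 300 × 3.33×10³ = 1.38×10⁻¹⁷ W = 13.8 aW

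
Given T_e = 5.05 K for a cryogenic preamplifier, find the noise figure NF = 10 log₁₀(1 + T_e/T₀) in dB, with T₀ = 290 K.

F = 1 + T_e/T₀ = 1 + 5.05/290 = 1.01741
NF = 10 log₁₀(1.01741) = 0.075 dB

0.075 dB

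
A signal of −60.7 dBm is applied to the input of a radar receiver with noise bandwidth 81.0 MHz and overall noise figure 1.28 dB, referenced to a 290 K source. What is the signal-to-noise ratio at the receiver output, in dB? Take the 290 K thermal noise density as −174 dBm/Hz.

Noise floor: N = −174 + 10 log₁₀(B) + NF
10 log₁₀(8.10×10⁷) = 79.08 dB
N = −174 + 79.08 + 1.28 = −93.64 dBm
SNR = P_sig − N = −60.7 − (−93.64) = 32.94 dB → 32.9 dB

32.9 dB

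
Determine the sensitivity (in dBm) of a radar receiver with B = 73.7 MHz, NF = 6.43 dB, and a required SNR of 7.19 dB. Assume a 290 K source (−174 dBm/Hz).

Sensitivity = −174 + 10 log₁₀(B) + NF + SNR_min
= −174 + 78.67 + 6.43 + 7.19
= −81.71 dBm → −81.7 dBm

−81.7 dBm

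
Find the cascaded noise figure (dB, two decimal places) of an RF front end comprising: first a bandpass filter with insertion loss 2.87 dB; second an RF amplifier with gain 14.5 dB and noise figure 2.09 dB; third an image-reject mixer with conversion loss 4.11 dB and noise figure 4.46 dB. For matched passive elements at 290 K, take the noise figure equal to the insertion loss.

Convert to linear (a loss of L dB is a gain of −L dB): F_i = 10^(NF_i/10), G_i = 10^(G_i,dB/10)
  Stage 1: F_1 = 10^(2.87/10) = 1.936, G_1 = 10^(−2.87/10) = 0.5164
  Stage 2: F_2 = 10^(2.09/10) = 1.618, G_2 = 10^(14.5/10) = 28.18
  Stage 3: F_3 = 10^(4.46/10) = 2.793, G_3 = 10^(−4.11/10) = 0.3882
Friis cascade:
  F = 1.936 + (1.618 − 1)/0.5164 + (2.793 − 1)/14.55 = 3.256
NF = 10 log₁₀(3.256) = 5.13 dB

5.13 dB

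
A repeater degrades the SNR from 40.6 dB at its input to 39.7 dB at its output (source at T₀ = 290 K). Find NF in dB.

0.9 dB

NF (dB) = SNR_in(dB) − SNR_out(dB) when the source is at T₀
NF = 40.6 − 39.7 = 0.9 dB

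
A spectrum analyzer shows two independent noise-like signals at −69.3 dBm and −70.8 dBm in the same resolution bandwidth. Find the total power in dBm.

−67.0 dBm

Convert to linear, add, convert back:
P₁ = 1.17×10⁻¹⁰ W, P₂ = 8.32×10⁻¹¹ W
P_tot = 2.01×10⁻¹⁰ W → 10 log₁₀(P_tot / 10⁻³) = −67.0 dBm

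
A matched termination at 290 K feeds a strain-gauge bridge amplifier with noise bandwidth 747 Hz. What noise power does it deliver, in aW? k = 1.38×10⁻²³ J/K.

P_n = kTB = 1.38×10⁻²³ × 290 × 7.47×10² = 2.99×10⁻¹⁸ W = 2.99 aW

2.99 aW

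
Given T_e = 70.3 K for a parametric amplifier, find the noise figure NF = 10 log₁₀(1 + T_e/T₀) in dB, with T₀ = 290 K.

0.943 dB

F = 1 + T_e/T₀ = 1 + 70.3/290 = 1.24241
NF = 10 log₁₀(1.24241) = 0.943 dB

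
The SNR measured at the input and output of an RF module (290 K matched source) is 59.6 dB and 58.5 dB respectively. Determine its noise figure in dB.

NF (dB) = SNR_in(dB) − SNR_out(dB) when the source is at T₀
NF = 59.6 − 58.5 = 1.1 dB

1.1 dB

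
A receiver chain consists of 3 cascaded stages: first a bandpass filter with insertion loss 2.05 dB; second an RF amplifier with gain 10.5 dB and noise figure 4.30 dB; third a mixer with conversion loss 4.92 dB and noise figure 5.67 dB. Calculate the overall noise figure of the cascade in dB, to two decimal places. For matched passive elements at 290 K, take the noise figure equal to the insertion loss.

6.72 dB

Convert to linear (a loss of L dB is a gain of −L dB): F_i = 10^(NF_i/10), G_i = 10^(G_i,dB/10)
  Stage 1: F_1 = 10^(2.05/10) = 1.603, G_1 = 10^(−2.05/10) = 0.6237
  Stage 2: F_2 = 10^(4.30/10) = 2.692, G_2 = 10^(10.5/10) = 11.22
  Stage 3: F_3 = 10^(5.67/10) = 3.690, G_3 = 10^(−4.92/10) = 0.3221
Friis cascade:
  F = 1.603 + (2.692 − 1)/0.6237 + (3.690 − 1)/6.998 = 4.700
NF = 10 log₁₀(4.700) = 6.72 dB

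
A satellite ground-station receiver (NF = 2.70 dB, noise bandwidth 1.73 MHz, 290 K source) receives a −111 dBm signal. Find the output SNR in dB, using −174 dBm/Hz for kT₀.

Noise floor: N = −174 + 10 log₁₀(B) + NF
10 log₁₀(1.73×10⁶) = 62.38 dB
N = −174 + 62.38 + 2.70 = −108.92 dBm
SNR = P_sig − N = −111 − (−108.92) = −2.08 dB → −2.1 dB

−2.1 dB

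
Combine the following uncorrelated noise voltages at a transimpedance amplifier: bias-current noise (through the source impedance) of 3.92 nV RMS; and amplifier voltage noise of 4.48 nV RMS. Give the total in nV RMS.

Uncorrelated sources add in power (mean-square): V_tot = √(ΣV_i²)
V_tot = √[(3.92×10⁻⁹)² + (4.48×10⁻⁹)²] = 5.95×10⁻⁹ V = 5.95 nV

5.95 nV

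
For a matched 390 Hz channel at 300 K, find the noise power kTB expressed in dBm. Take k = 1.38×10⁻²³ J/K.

P_n = kTB = 1.38×10⁻²³ × 300 × 3.90×10² = 1.61×10⁻¹⁸ W
In dBm: 10 log₁₀(1.61×10⁻¹⁸ / 10⁻³) = −147.9 dBm

−147.9 dBm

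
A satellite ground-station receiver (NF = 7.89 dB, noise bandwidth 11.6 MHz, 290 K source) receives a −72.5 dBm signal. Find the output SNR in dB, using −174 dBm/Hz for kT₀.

Noise floor: N = −174 + 10 log₁₀(B) + NF
10 log₁₀(1.16×10⁷) = 70.64 dB
N = −174 + 70.64 + 7.89 = −95.47 dBm
SNR = P_sig − N = −72.5 − (−95.47) = 22.97 dB → 23.0 dB

23.0 dB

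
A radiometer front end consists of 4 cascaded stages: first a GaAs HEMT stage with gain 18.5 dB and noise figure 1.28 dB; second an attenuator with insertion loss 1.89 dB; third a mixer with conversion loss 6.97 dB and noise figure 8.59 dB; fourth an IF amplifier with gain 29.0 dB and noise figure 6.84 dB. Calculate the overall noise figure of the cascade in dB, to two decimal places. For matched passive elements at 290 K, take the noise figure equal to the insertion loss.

Convert to linear (a loss of L dB is a gain of −L dB): F_i = 10^(NF_i/10), G_i = 10^(G_i,dB/10)
  Stage 1: F_1 = 10^(1.28/10) = 1.343, G_1 = 10^(18.5/10) = 70.79
  Stage 2: F_2 = 10^(1.89/10) = 1.545, G_2 = 10^(−1.89/10) = 0.6471
  Stage 3: F_3 = 10^(8.59/10) = 7.228, G_3 = 10^(−6.97/10) = 0.2009
  Stage 4: F_4 = 10^(6.84/10) = 4.831, G_4 = 10^(29.0/10) = 794.3
Friis cascade:
  F = 1.343 + (1.545 − 1)/70.79 + (7.228 − 1)/45.81 + (4.831 − 1)/9.204 = 1.903
NF = 10 log₁₀(1.903) = 2.79 dB

2.79 dB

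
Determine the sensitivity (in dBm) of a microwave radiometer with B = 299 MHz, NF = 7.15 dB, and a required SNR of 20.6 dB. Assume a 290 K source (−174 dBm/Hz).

−61.5 dBm

Sensitivity = −174 + 10 log₁₀(B) + NF + SNR_min
= −174 + 84.76 + 7.15 + 20.6
= −61.49 dBm → −61.5 dBm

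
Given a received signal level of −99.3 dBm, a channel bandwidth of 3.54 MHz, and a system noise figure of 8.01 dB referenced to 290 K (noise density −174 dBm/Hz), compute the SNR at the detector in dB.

1.2 dB

Noise floor: N = −174 + 10 log₁₀(B) + NF
10 log₁₀(3.54×10⁶) = 65.49 dB
N = −174 + 65.49 + 8.01 = −100.50 dBm
SNR = P_sig − N = −99.3 − (−100.50) = 1.20 dB → 1.2 dB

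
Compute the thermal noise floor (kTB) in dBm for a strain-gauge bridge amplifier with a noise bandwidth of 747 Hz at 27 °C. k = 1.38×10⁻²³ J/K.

−145.1 dBm

T = 27 °C + 273.15 = 300.15 K
P_n = kTB = 1.38×10⁻²³ × 300.15 × 7.47×10² = 3.09×10⁻¹⁸ W
In dBm: 10 log₁₀(3.09×10⁻¹⁸ / 10⁻³) = −145.1 dBm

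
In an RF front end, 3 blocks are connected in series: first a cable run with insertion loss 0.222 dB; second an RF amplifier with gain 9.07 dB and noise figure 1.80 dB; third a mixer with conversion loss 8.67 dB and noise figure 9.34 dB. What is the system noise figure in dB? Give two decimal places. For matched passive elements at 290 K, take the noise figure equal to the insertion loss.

Convert to linear (a loss of L dB is a gain of −L dB): F_i = 10^(NF_i/10), G_i = 10^(G_i,dB/10)
  Stage 1: F_1 = 10^(0.222/10) = 1.052, G_1 = 10^(−0.222/10) = 0.9502
  Stage 2: F_2 = 10^(1.80/10) = 1.514, G_2 = 10^(9.07/10) = 8.072
  Stage 3: F_3 = 10^(9.34/10) = 8.590, G_3 = 10^(−8.67/10) = 0.1358
Friis cascade:
  F = 1.052 + (1.514 − 1)/0.9502 + (8.590 − 1)/7.670 = 2.583
NF = 10 log₁₀(2.583) = 4.12 dB

4.12 dB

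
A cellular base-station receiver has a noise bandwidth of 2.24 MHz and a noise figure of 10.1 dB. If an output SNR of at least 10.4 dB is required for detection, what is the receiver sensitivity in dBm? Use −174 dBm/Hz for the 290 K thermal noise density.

−90.0 dBm

Sensitivity = −174 + 10 log₁₀(B) + NF + SNR_min
= −174 + 63.5 + 10.1 + 10.4
= −90.0 dBm → −90.0 dBm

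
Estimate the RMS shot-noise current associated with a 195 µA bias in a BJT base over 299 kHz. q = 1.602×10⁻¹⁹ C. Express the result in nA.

I_n = √(2qI·B)
2qI·B = 2 × 1.602×10⁻¹⁹ × 1.95×10⁻⁴ × 2.99×10⁵ = 1.87×10⁻¹⁷ A²
I_n = √(1.87×10⁻¹⁷) = 4.32×10⁻⁹ A = 4.32 nA

4.32 nA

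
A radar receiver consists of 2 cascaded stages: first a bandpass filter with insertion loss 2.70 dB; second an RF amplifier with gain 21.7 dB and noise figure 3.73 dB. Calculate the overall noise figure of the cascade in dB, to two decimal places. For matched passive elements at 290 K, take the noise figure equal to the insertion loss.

6.43 dB

Convert to linear (a loss of L dB is a gain of −L dB): F_i = 10^(NF_i/10), G_i = 10^(G_i,dB/10)
  Stage 1: F_1 = 10^(2.70/10) = 1.862, G_1 = 10^(−2.70/10) = 0.5370
  Stage 2: F_2 = 10^(3.73/10) = 2.360, G_2 = 10^(21.7/10) = 147.9
Friis cascade:
  F = 1.862 + (2.360 − 1)/0.5370 = 4.395
NF = 10 log₁₀(4.395) = 6.43 dB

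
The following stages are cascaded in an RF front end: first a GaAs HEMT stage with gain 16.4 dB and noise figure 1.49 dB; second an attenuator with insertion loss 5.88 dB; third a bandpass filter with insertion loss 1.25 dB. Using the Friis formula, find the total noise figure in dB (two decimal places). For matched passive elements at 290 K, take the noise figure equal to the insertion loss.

Convert to linear (a loss of L dB is a gain of −L dB): F_i = 10^(NF_i/10), G_i = 10^(G_i,dB/10)
  Stage 1: F_1 = 10^(1.49/10) = 1.409, G_1 = 10^(16.4/10) = 43.65
  Stage 2: F_2 = 10^(5.88/10) = 3.873, G_2 = 10^(−5.88/10) = 0.2582
  Stage 3: F_3 = 10^(1.25/10) = 1.334, G_3 = 10^(−1.25/10) = 0.7499
Friis cascade:
  F = 1.409 + (3.873 − 1)/43.65 + (1.334 − 1)/11.27 = 1.505
NF = 10 log₁₀(1.505) = 1.77 dB

1.77 dB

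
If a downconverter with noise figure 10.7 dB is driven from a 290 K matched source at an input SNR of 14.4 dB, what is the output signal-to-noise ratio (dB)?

3.7 dB

By definition F = SNR_in/SNR_out, so in dB: SNR_out = SNR_in − NF
SNR_out = 14.4 − 10.7 = 3.7 dB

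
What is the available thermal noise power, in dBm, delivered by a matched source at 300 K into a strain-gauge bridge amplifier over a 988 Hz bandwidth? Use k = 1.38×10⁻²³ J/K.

−143.9 dBm

P_n = kTB = 1.38×10⁻²³ × 300 × 9.88×10² = 4.09×10⁻¹⁸ W
In dBm: 10 log₁₀(4.09×10⁻¹⁸ / 10⁻³) = −143.9 dBm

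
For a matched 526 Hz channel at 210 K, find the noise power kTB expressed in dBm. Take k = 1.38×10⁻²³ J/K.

−148.2 dBm

P_n = kTB = 1.38×10⁻²³ × 210 × 5.26×10² = 1.52×10⁻¹⁸ W
In dBm: 10 log₁₀(1.52×10⁻¹⁸ / 10⁻³) = −148.2 dBm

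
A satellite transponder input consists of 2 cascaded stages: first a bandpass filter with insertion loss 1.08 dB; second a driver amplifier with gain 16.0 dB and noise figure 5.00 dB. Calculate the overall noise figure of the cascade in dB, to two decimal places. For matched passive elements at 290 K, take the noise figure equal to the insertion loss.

Convert to linear (a loss of L dB is a gain of −L dB): F_i = 10^(NF_i/10), G_i = 10^(G_i,dB/10)
  Stage 1: F_1 = 10^(1.08/10) = 1.282, G_1 = 10^(−1.08/10) = 0.7798
  Stage 2: F_2 = 10^(5.00/10) = 3.162, G_2 = 10^(16.0/10) = 39.81
Friis cascade:
  F = 1.282 + (3.162 − 1)/0.7798 = 4.055
NF = 10 log₁₀(4.055) = 6.08 dB

6.08 dB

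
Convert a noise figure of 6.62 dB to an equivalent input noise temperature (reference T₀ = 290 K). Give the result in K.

F = 10^(6.62/10) = 4.59198
T_e = (F − 1)·T₀ = (4.59198 − 1) × 290 = 1042 K

1042 K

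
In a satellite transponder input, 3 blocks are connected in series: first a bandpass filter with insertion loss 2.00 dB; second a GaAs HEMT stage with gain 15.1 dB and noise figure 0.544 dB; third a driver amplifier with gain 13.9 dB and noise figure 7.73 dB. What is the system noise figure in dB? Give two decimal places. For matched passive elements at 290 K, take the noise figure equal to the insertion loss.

Convert to linear (a loss of L dB is a gain of −L dB): F_i = 10^(NF_i/10), G_i = 10^(G_i,dB/10)
  Stage 1: F_1 = 10^(2.00/10) = 1.585, G_1 = 10^(−2.00/10) = 0.6310
  Stage 2: F_2 = 10^(0.544/10) = 1.133, G_2 = 10^(15.1/10) = 32.36
  Stage 3: F_3 = 10^(7.73/10) = 5.929, G_3 = 10^(13.9/10) = 24.55
Friis cascade:
  F = 1.585 + (1.133 − 1)/0.6310 + (5.929 − 1)/20.42 = 2.038
NF = 10 log₁₀(2.038) = 3.09 dB

3.09 dB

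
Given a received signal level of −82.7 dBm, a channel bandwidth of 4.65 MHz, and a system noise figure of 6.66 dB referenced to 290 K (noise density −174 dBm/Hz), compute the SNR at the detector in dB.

18.0 dB

Noise floor: N = −174 + 10 log₁₀(B) + NF
10 log₁₀(4.65×10⁶) = 66.67 dB
N = −174 + 66.67 + 6.66 = −100.67 dBm
SNR = P_sig − N = −82.7 − (−100.67) = 17.97 dB → 18.0 dB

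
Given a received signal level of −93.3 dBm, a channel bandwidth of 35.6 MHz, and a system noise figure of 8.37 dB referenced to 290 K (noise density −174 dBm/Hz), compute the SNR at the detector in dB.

−3.2 dB

Noise floor: N = −174 + 10 log₁₀(B) + NF
10 log₁₀(3.56×10⁷) = 75.51 dB
N = −174 + 75.51 + 8.37 = −90.12 dBm
SNR = P_sig − N = −93.3 − (−90.12) = −3.18 dB → −3.2 dB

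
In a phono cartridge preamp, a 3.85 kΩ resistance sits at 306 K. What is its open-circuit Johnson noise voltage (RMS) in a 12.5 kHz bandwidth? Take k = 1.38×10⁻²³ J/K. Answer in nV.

V_n = √(4kTRB)
4kTRB = 4 × 1.38×10⁻²³ × 306 × 3.85×10³ × 1.25×10⁴ = 8.13×10⁻¹³ V²
V_n = √(8.13×10⁻¹³) = 9.02×10⁻⁷ V = 902 nV

902 nV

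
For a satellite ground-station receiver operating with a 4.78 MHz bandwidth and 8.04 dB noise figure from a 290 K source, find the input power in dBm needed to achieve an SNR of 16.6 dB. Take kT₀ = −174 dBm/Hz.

Sensitivity = −174 + 10 log₁₀(B) + NF + SNR_min
= −174 + 66.79 + 8.04 + 16.6
= −82.57 dBm → −82.6 dBm

−82.6 dBm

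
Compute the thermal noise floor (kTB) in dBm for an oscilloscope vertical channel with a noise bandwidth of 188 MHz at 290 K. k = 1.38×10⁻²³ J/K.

P_n = kTB = 1.38×10⁻²³ × 290 × 1.88×10⁸ = 7.52×10⁻¹³ W
In dBm: 10 log₁₀(7.52×10⁻¹³ / 10⁻³) = −91.2 dBm

−91.2 dBm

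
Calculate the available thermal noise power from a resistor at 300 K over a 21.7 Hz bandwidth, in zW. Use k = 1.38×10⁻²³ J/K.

89.8 zW

P_n = kTB = 1.38×10⁻²³ × 300 × 2.17×10¹ = 8.98×10⁻²⁰ W = 89.8 zW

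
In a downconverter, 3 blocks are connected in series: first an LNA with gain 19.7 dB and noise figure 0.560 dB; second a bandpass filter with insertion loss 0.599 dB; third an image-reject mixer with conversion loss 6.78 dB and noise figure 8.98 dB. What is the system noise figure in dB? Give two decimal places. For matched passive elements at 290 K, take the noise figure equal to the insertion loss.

Convert to linear (a loss of L dB is a gain of −L dB): F_i = 10^(NF_i/10), G_i = 10^(G_i,dB/10)
  Stage 1: F_1 = 10^(0.560/10) = 1.138, G_1 = 10^(19.7/10) = 93.33
  Stage 2: F_2 = 10^(0.599/10) = 1.148, G_2 = 10^(−0.599/10) = 0.8712
  Stage 3: F_3 = 10^(8.98/10) = 7.907, G_3 = 10^(−6.78/10) = 0.2099
Friis cascade:
  F = 1.138 + (1.148 − 1)/93.33 + (7.907 − 1)/81.30 = 1.224
NF = 10 log₁₀(1.224) = 0.88 dB

0.88 dB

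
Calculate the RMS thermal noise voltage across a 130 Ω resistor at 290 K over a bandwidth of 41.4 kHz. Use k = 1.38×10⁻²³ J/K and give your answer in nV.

294 nV

V_n = √(4kTRB)
4kTRB = 4 × 1.38×10⁻²³ × 290 × 1.30×10² × 4.14×10⁴ = 8.62×10⁻¹⁴ V²
V_n = √(8.62×10⁻¹⁴) = 2.94×10⁻⁷ V = 294 nV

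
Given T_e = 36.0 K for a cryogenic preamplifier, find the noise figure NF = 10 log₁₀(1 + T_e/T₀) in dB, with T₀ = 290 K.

F = 1 + T_e/T₀ = 1 + 36.0/290 = 1.12414
NF = 10 log₁₀(1.12414) = 0.508 dB

0.508 dB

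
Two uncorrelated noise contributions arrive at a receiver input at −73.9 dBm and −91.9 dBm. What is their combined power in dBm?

Convert to linear, add, convert back:
P₁ = 4.07×10⁻¹¹ W, P₂ = 6.46×10⁻¹³ W
P_tot = 4.14×10⁻¹¹ W → 10 log₁₀(P_tot / 10⁻³) = −73.8 dBm

−73.8 dBm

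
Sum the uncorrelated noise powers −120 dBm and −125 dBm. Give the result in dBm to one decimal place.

Convert to linear, add, convert back:
P₁ = 1.00×10⁻¹⁵ W, P₂ = 3.16×10⁻¹⁶ W
P_tot = 1.32×10⁻¹⁵ W → 10 log₁₀(P_tot / 10⁻³) = −118.8 dBm

−118.8 dBm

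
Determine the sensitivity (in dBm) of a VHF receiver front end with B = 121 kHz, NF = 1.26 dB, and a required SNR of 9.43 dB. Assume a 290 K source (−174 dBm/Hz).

Sensitivity = −174 + 10 log₁₀(B) + NF + SNR_min
= −174 + 50.83 + 1.26 + 9.43
= −112.48 dBm → −112.5 dBm

−112.5 dBm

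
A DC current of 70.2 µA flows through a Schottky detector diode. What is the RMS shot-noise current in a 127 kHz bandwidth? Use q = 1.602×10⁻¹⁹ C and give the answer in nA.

I_n = √(2qI·B)
2qI·B = 2 × 1.602×10⁻¹⁹ × 7.02×10⁻⁵ × 1.27×10⁵ = 2.86×10⁻¹⁸ A²
I_n = √(2.86×10⁻¹⁸) = 1.69×10⁻⁹ A = 1.69 nA

1.69 nA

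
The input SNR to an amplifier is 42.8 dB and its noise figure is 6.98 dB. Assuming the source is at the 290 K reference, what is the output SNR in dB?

35.82 dB

By definition F = SNR_in/SNR_out, so in dB: SNR_out = SNR_in − NF
SNR_out = 42.8 − 6.98 = 35.82 dB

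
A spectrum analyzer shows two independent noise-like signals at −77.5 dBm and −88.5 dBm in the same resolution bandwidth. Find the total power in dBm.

−77.2 dBm

Convert to linear, add, convert back:
P₁ = 1.78×10⁻¹¹ W, P₂ = 1.41×10⁻¹² W
P_tot = 1.92×10⁻¹¹ W → 10 log₁₀(P_tot / 10⁻³) = −77.2 dBm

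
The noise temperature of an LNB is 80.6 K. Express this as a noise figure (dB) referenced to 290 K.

F = 1 + T_e/T₀ = 1 + 80.6/290 = 1.27793
NF = 10 log₁₀(1.27793) = 1.07 dB

1.07 dB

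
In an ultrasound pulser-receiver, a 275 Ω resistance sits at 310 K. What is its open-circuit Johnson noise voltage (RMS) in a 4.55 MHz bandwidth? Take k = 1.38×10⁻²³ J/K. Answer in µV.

V_n = √(4kTRB)
4kTRB = 4 × 1.38×10⁻²³ × 310 × 2.75×10² × 4.55×10⁶ = 2.14×10⁻¹¹ V²
V_n = √(2.14×10⁻¹¹) = 4.63×10⁻⁶ V = 4.63 µV

4.63 µV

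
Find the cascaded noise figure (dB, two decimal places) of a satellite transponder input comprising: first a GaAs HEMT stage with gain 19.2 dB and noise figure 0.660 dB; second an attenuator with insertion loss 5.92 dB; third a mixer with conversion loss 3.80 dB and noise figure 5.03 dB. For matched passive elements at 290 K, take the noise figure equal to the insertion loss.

1.15 dB

Convert to linear (a loss of L dB is a gain of −L dB): F_i = 10^(NF_i/10), G_i = 10^(G_i,dB/10)
  Stage 1: F_1 = 10^(0.660/10) = 1.164, G_1 = 10^(19.2/10) = 83.18
  Stage 2: F_2 = 10^(5.92/10) = 3.908, G_2 = 10^(−5.92/10) = 0.2559
  Stage 3: F_3 = 10^(5.03/10) = 3.184, G_3 = 10^(−3.80/10) = 0.4169
Friis cascade:
  F = 1.164 + (3.908 − 1)/83.18 + (3.184 − 1)/21.28 = 1.302
NF = 10 log₁₀(1.302) = 1.15 dB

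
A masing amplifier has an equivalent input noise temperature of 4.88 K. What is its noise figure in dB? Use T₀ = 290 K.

0.072 dB

F = 1 + T_e/T₀ = 1 + 4.88/290 = 1.01683
NF = 10 log₁₀(1.01683) = 0.072 dB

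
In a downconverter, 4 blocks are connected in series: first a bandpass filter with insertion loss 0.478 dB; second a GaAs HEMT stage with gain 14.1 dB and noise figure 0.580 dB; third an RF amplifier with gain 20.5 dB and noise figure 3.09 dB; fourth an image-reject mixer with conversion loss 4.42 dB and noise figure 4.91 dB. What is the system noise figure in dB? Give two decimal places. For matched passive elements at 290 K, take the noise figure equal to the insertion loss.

1.21 dB

Convert to linear (a loss of L dB is a gain of −L dB): F_i = 10^(NF_i/10), G_i = 10^(G_i,dB/10)
  Stage 1: F_1 = 10^(0.478/10) = 1.116, G_1 = 10^(−0.478/10) = 0.8958
  Stage 2: F_2 = 10^(0.580/10) = 1.143, G_2 = 10^(14.1/10) = 25.70
  Stage 3: F_3 = 10^(3.09/10) = 2.037, G_3 = 10^(20.5/10) = 112.2
  Stage 4: F_4 = 10^(4.91/10) = 3.097, G_4 = 10^(−4.42/10) = 0.3614
Friis cascade:
  F = 1.116 + (1.143 − 1)/0.8958 + (2.037 − 1)/23.03 + (3.097 − 1)/2583 = 1.322
NF = 10 log₁₀(1.322) = 1.21 dB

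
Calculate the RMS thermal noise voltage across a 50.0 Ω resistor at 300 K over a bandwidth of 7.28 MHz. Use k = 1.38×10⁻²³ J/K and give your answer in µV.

V_n = √(4kTRB)
4kTRB = 4 × 1.38×10⁻²³ × 300 × 5.00×10¹ × 7.28×10⁶ = 6.03×10⁻¹² V²
V_n = √(6.03×10⁻¹²) = 2.46×10⁻⁶ V = 2.46 µV

2.46 µV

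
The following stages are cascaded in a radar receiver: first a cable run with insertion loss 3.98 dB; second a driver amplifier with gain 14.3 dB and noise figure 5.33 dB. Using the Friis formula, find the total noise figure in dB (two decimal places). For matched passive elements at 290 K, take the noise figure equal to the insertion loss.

Convert to linear (a loss of L dB is a gain of −L dB): F_i = 10^(NF_i/10), G_i = 10^(G_i,dB/10)
  Stage 1: F_1 = 10^(3.98/10) = 2.500, G_1 = 10^(−3.98/10) = 0.3999
  Stage 2: F_2 = 10^(5.33/10) = 3.412, G_2 = 10^(14.3/10) = 26.92
Friis cascade:
  F = 2.500 + (3.412 − 1)/0.3999 = 8.531
NF = 10 log₁₀(8.531) = 9.31 dB

9.31 dB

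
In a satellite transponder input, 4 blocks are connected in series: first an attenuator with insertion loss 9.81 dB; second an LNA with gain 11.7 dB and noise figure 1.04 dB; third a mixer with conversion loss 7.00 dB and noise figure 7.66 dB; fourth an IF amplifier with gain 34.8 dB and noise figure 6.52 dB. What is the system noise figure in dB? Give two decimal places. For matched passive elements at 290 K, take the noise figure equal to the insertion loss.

14.25 dB

Convert to linear (a loss of L dB is a gain of −L dB): F_i = 10^(NF_i/10), G_i = 10^(G_i,dB/10)
  Stage 1: F_1 = 10^(9.81/10) = 9.572, G_1 = 10^(−9.81/10) = 0.1045
  Stage 2: F_2 = 10^(1.04/10) = 1.271, G_2 = 10^(11.7/10) = 14.79
  Stage 3: F_3 = 10^(7.66/10) = 5.834, G_3 = 10^(−7.00/10) = 0.1995
  Stage 4: F_4 = 10^(6.52/10) = 4.487, G_4 = 10^(34.8/10) = 3020
Friis cascade:
  F = 9.572 + (1.271 − 1)/0.1045 + (5.834 − 1)/1.545 + (4.487 − 1)/0.3083 = 26.60
NF = 10 log₁₀(26.60) = 14.25 dB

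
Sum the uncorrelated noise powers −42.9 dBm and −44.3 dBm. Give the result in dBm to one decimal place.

Convert to linear, add, convert back:
P₁ = 5.13×10⁻⁸ W, P₂ = 3.72×10⁻⁸ W
P_tot = 8.84×10⁻⁸ W → 10 log₁₀(P_tot / 10⁻³) = −40.5 dBm

−40.5 dBm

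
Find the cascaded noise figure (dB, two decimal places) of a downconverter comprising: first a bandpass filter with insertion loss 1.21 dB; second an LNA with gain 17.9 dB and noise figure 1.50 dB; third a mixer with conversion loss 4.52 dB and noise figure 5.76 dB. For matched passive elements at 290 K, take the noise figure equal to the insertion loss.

Convert to linear (a loss of L dB is a gain of −L dB): F_i = 10^(NF_i/10), G_i = 10^(G_i,dB/10)
  Stage 1: F_1 = 10^(1.21/10) = 1.321, G_1 = 10^(−1.21/10) = 0.7568
  Stage 2: F_2 = 10^(1.50/10) = 1.413, G_2 = 10^(17.9/10) = 61.66
  Stage 3: F_3 = 10^(5.76/10) = 3.767, G_3 = 10^(−4.52/10) = 0.3532
Friis cascade:
  F = 1.321 + (1.413 − 1)/0.7568 + (3.767 − 1)/46.67 = 1.926
NF = 10 log₁₀(1.926) = 2.85 dB

2.85 dB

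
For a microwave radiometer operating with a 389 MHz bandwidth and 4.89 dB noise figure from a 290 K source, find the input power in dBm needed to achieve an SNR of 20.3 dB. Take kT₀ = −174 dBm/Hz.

−62.9 dBm

Sensitivity = −174 + 10 log₁₀(B) + NF + SNR_min
= −174 + 85.9 + 4.89 + 20.3
= −62.91 dBm → −62.9 dBm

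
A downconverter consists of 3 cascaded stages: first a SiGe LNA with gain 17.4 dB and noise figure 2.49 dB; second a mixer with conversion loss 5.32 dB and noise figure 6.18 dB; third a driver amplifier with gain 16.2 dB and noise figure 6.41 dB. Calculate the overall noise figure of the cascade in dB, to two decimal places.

3.10 dB

Convert to linear (a loss of L dB is a gain of −L dB): F_i = 10^(NF_i/10), G_i = 10^(G_i,dB/10)
  Stage 1: F_1 = 10^(2.49/10) = 1.774, G_1 = 10^(17.4/10) = 54.95
  Stage 2: F_2 = 10^(6.18/10) = 4.150, G_2 = 10^(−5.32/10) = 0.2938
  Stage 3: F_3 = 10^(6.41/10) = 4.375, G_3 = 10^(16.2/10) = 41.69
Friis cascade:
  F = 1.774 + (4.150 − 1)/54.95 + (4.375 − 1)/16.14 = 2.041
NF = 10 log₁₀(2.041) = 3.10 dB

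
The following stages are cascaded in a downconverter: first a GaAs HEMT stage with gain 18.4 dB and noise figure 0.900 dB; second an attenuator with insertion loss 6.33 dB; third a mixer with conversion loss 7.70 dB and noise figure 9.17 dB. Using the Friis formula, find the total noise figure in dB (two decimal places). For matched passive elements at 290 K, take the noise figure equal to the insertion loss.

Convert to linear (a loss of L dB is a gain of −L dB): F_i = 10^(NF_i/10), G_i = 10^(G_i,dB/10)
  Stage 1: F_1 = 10^(0.900/10) = 1.230, G_1 = 10^(18.4/10) = 69.18
  Stage 2: F_2 = 10^(6.33/10) = 4.295, G_2 = 10^(−6.33/10) = 0.2328
  Stage 3: F_3 = 10^(9.17/10) = 8.260, G_3 = 10^(−7.70/10) = 0.1698
Friis cascade:
  F = 1.230 + (4.295 − 1)/69.18 + (8.260 − 1)/16.11 = 1.729
NF = 10 log₁₀(1.729) = 2.38 dB

2.38 dB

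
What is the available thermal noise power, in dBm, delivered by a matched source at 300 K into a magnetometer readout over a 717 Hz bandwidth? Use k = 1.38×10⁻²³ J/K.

P_n = kTB = 1.38×10⁻²³ × 300 × 7.17×10² = 2.97×10⁻¹⁸ W
In dBm: 10 log₁₀(2.97×10⁻¹⁸ / 10⁻³) = −145.3 dBm

−145.3 dBm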